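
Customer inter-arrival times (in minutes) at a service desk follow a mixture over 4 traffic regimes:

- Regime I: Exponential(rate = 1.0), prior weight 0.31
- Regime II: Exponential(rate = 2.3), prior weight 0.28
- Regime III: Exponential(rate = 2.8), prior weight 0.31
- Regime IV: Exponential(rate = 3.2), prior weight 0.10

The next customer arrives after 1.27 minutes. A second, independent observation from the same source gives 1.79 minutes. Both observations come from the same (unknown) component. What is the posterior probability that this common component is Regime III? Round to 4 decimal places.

Posterior ∝ prior × likelihood, so P(k | x) ∝ P(Z=k) f_k(x); normalise over all components.
Since both observations come from the same component, the likelihood for component k is f_k(x₁)·f_k(x₂).
  p_I = [0.280832] × [0.16696] = 0.0468877
  p_II = [0.123923] × [0.0374746] = 0.00464399
  p_III = [0.0799479] × [0.0186412] = 0.00149032
  p_IV = [0.0549765] × [0.0104114] = 0.000572385
Multiply by the mixture weights:
  P(Z=I)·p_I = 0.31 × 0.0468877 = 0.0145352
  P(Z=II)·p_II = 0.28 × 0.00464399 = 0.00130032
  P(Z=III)·p_III = 0.31 × 0.00149032 = 0.000462001
  P(Z=IV)·p_IV = 0.10 × 0.000572385 = 5.72385e-05
Sum: 0.0145352 + 0.00130032 + 0.000462001 + 5.72385e-05 = 0.0163547
P(Regime III | x₁, x₂) = 0.000462001 / 0.0163547 ≈ 0.0282

0.0282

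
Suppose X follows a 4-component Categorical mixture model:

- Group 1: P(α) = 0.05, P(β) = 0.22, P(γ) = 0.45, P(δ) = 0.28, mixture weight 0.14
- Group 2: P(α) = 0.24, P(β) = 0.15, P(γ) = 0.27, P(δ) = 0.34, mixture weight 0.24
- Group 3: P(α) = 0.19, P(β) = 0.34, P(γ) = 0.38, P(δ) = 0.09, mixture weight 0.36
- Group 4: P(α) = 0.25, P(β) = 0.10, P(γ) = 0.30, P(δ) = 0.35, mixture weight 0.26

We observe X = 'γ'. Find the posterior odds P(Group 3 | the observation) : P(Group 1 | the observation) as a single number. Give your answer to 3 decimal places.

2.171

The posterior odds equal the prior odds times the likelihood ratio: (π_i/π_j)·(f_i(x)/f_j(x)).
Component likelihoods at x = 'γ':
  L_1 = P(γ | comp) = 0.45
  L_2 = P(γ | comp) = 0.27
  L_3 = P(γ | comp) = 0.38
  L_4 = P(γ | comp) = 0.30
Posterior odds = (π_3·L_3) / (π_1·L_1) = (0.36·0.38) / (0.14·0.45) = 0.1368 / 0.063 ≈ 2.171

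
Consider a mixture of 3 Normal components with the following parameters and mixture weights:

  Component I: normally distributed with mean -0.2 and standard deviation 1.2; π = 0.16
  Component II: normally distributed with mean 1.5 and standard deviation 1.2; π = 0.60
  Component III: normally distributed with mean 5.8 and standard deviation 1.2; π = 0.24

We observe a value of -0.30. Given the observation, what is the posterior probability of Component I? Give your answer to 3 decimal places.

Posterior ∝ prior × likelihood, so P(k | x) ∝ P(Z=k) f_k(x); normalise over all components.
Evaluate each component's likelihood at the observed value:
  L_I = 0.3313
  L_II = 0.107931
  L_III = 8.13924e-07
Unnormalised posteriors:
  P(Z=I)·L_I = 0.16 × 0.3313 = 0.0530079
  P(Z=II)·L_II = 0.60 × 0.107931 = 0.0647588
  P(Z=III)·L_III = 0.24 × 8.13924e-07 = 1.95342e-07
Marginal: 0.0530079 + 0.0647588 + 1.95342e-07 = 0.117767
P(Component I | data) = 0.0530079 / 0.117767 ≈ 0.450

0.450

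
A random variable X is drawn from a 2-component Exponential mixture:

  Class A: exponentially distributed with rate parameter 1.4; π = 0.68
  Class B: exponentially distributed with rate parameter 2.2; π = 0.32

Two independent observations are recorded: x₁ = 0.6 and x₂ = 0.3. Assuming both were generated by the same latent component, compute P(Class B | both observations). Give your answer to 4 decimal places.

P(component k | x) = π_k·f_k(x) / marginal(x), where marginal(x) = Σ_j π_j·f_j(x).
Since both observations come from the same component, the likelihood for component k is f_k(x₁)·f_k(x₂).
  f_A = [1.4·e^(−1.4·0.6) = 1.4·e^(−0.8400) = 0.604395] × [0.919866] = 0.555962
  f_B = [2.2·e^(−2.2·0.6) = 2.2·e^(−1.3200) = 0.587698] × [1.13707] = 0.668255
Prior × likelihood for each component:
  π_A·f_A = 0.68 × 0.555962 = 0.378054
  π_B·f_B = 0.32 × 0.668255 = 0.213842
Marginal: 0.378054 + 0.213842 = 0.591896
P(Class B | x) = 0.213842 / 0.591896 ≈ 0.3613

0.3613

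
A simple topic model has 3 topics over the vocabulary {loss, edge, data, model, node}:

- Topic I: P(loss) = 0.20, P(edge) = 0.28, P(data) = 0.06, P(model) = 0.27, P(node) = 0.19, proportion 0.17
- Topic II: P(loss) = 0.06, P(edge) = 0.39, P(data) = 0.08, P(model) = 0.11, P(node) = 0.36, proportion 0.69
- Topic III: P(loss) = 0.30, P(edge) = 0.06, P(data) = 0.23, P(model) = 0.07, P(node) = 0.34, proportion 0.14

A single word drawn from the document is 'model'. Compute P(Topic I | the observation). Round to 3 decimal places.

0.349

P(component k | x) = π_k·f_k(x) / marginal(x), where marginal(x) = Σ_j π_j·f_j(x).
Categorical probabilities:
  L_I = P(model | comp) = 0.27
  L_II = P(model | comp) = 0.11
  L_III = P(model | comp) = 0.07
Multiply by the mixture weights:
  π_I·L_I = 0.17 × 0.27 = 0.0459
  π_II·L_II = 0.69 × 0.11 = 0.0759
  π_III·L_III = 0.14 × 0.07 = 0.0098
Evidence: 0.0459 + 0.0759 + 0.0098 = 0.1316
P(Topic I | the observation) = 0.0459 / 0.1316 ≈ 0.349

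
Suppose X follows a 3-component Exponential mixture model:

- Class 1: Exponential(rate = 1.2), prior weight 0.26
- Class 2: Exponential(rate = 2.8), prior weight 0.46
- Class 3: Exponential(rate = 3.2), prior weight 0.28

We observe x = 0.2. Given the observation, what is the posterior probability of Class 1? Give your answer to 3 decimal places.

0.169

P(component k | x) = w_k·f_k(x) / marginal(x), where marginal(x) = Σ_j w_j·f_j(x).
Exponential densities:
  f_1 = 0.943953
  f_2 = 1.59939
  f_3 = 1.68734
Unnormalised posteriors:
  w_1·f_1 = 0.26 × 0.943953 = 0.245428
  w_2·f_2 = 0.46 × 1.59939 = 0.735717
  w_3·f_3 = 0.28 × 1.68734 = 0.472454
Evidence: 0.245428 + 0.735717 + 0.472454 = 1.4536
So the posterior for Class 1 is 0.245428 / 1.4536 ≈ 0.169.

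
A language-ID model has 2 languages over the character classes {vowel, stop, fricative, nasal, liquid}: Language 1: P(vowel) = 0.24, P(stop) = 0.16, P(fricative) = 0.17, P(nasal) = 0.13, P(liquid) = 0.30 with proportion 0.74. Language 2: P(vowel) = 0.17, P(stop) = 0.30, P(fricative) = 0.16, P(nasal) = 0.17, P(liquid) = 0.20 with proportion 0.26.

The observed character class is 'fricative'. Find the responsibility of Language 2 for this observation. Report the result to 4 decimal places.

0.2485

By Bayes' theorem, P(k | x) = π_k f_k(x) / Σ_j π_j f_j(x).
Evaluate each component's likelihood at the observed value:
  p_1 = P(fricative | comp) = 0.17
  p_2 = P(fricative | comp) = 0.16
Prior × likelihood for each component:
  π_1·p_1 = 0.74 × 0.17 = 0.1258
  π_2·p_2 = 0.26 × 0.16 = 0.0416
Denominator: 0.1258 + 0.0416 = 0.1674
P(Language 2 | data) = 0.0416 / 0.1674 ≈ 0.2485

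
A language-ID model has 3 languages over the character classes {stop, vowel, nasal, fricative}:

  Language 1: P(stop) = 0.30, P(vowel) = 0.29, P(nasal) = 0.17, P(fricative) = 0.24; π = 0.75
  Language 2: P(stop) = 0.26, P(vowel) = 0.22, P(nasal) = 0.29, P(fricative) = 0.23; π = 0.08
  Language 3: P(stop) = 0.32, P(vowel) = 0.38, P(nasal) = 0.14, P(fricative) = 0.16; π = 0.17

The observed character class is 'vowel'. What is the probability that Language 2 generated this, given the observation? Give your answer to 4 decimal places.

Posterior ∝ prior × likelihood, so P(k | x) ∝ π_k f_k(x); normalise over all components.
Evaluate each component's likelihood at the observed value:
  f_1 = P(vowel | comp) = 0.29
  f_2 = P(vowel | comp) = 0.22
  f_3 = P(vowel | comp) = 0.38
Weight by the priors:
  π_1·f_1 = 0.75 × 0.29 = 0.2175
  π_2·f_2 = 0.08 × 0.22 = 0.0176
  π_3·f_3 = 0.17 × 0.38 = 0.0646
Normaliser: 0.2175 + 0.0176 + 0.0646 = 0.2997
P(Language 2 | x) = 0.0176 / 0.2997 ≈ 0.0587

0.0587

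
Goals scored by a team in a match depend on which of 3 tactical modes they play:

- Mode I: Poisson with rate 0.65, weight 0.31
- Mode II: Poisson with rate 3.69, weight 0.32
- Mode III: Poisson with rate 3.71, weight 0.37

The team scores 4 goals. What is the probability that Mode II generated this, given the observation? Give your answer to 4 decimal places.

The responsibility of component k is w_k f_k(x) divided by Σ_j w_j f_j(x).
Poisson probabilities:
  L_I = e^(−0.65)·0.65^4/4! = 0.00388285
  L_II = e^(−3.69)·3.69^4/4! = 0.192907
  L_III = e^(−3.71)·3.71^4/4! = 0.19322
Multiply by the mixture weights:
  w_I·L_I = 0.31 × 0.00388285 = 0.00120368
  w_II·L_II = 0.32 × 0.192907 = 0.0617302
  w_III·L_III = 0.37 × 0.19322 = 0.0714914
Evidence: 0.00120368 + 0.0617302 + 0.0714914 = 0.134425
Responsibility of Mode II: 0.0617302 / 0.134425 ≈ 0.4592

0.4592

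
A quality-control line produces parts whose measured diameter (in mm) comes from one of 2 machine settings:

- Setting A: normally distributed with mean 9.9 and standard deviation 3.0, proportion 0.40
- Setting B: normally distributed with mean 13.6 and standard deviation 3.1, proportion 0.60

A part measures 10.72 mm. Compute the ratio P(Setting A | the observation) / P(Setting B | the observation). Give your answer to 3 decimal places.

1.022

The posterior odds equal the prior odds times the likelihood ratio: (π_i/π_j)·(f_i(x)/f_j(x)).
Component likelihoods at x = 10.72 mm:
  L_A = (1/(3.0·√(2π)))·exp(−(10.72−9.9)²/(2·3.0²)) = 0.132981·exp(-0.03736) = 0.128105
  L_B = (1/(3.1·√(2π)))·exp(−(10.72−13.6)²/(2·3.1²)) = 0.128691·exp(-0.43155) = 0.083585
0.0512419 / 0.050151 ≈ 1.022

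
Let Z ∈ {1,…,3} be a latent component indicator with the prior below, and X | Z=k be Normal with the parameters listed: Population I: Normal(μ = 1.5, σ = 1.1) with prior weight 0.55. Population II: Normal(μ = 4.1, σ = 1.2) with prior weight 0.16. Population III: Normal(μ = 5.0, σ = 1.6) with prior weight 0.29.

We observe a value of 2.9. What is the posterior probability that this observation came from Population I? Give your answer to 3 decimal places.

0.586

P(component k | x) = P(Z=k)·f_k(x) / marginal(x), where marginal(x) = Σ_j P(Z=j)·f_j(x).
Normal densities:
  L_I = (1/(1.1·√(2π)))·exp(−(2.9−1.5)²/(2·1.1²)) = 0.362675·exp(-0.80992) = 0.161352
  L_II = (1/(1.2·√(2π)))·exp(−(2.9−4.1)²/(2·1.2²)) = 0.332452·exp(-0.50000) = 0.201642
  L_III = (1/(1.6·√(2π)))·exp(−(2.9−5.0)²/(2·1.6²)) = 0.249339·exp(-0.86133) = 0.105371
Unnormalised posteriors:
  P(Z=I)·L_I = 0.55 × 0.161352 = 0.0887437
  P(Z=II)·L_II = 0.16 × 0.201642 = 0.0322628
  P(Z=III)·L_III = 0.29 × 0.105371 = 0.0305575
Marginal: 0.0887437 + 0.0322628 + 0.0305575 = 0.151564
P(Population I | 2.9) ≈ 0.586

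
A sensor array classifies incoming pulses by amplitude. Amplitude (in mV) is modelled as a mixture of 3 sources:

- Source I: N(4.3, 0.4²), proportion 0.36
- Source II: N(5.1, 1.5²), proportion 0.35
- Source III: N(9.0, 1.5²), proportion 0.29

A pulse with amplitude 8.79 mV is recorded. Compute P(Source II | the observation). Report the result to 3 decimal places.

Posterior ∝ prior × likelihood, so P(k | x) ∝ π_k f_k(x); normalise over all components.
Normal densities:
  p_I = 4.34672e-28
  p_II = 0.0129042
  p_III = 0.263368
Prior × likelihood for each component:
  π_I·p_I = 0.36 × 4.34672e-28 = 1.56482e-28
  π_II·p_II = 0.35 × 0.0129042 = 0.00451646
  π_III·p_III = 0.29 × 0.263368 = 0.0763767
Evidence: 1.56482e-28 + 0.00451646 + 0.0763767 = 0.0808931
P(Source II | the observation) = 0.00451646 / 0.0808931 ≈ 0.056

0.056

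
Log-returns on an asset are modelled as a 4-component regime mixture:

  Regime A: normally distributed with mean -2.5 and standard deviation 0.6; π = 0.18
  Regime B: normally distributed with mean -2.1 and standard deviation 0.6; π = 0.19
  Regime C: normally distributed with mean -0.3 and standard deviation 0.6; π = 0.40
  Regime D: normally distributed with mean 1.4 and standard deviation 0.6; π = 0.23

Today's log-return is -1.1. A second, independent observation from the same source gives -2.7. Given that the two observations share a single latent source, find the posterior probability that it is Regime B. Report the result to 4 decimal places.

Posterior ∝ prior × likelihood, so P(k | x) ∝ w_k f_k(x); normalise over all components.
Since both observations come from the same component, the likelihood for component k is f_k(x₁)·f_k(x₂).
  L_A = [0.0437031] × [0.628972] = 0.0274881
  L_B = [0.165795] × [0.403285] = 0.0668627
  L_C = [0.27335] × [0.00022305] = 6.09708e-05
  L_D = [0.000112938] × [4.82158e-11] = 5.44541e-15
Multiply by the mixture weights:
  w_A·L_A = 0.18 × 0.0274881 = 0.00494785
  w_B·L_B = 0.19 × 0.0668627 = 0.0127039
  w_C·L_C = 0.40 × 6.09708e-05 = 2.43883e-05
  w_D·L_D = 0.23 × 5.44541e-15 = 1.25244e-15
Evidence: 0.00494785 + 0.0127039 + 2.43883e-05 + 1.25244e-15 = 0.0176761
P(Regime B | x₁, x₂) = 0.0127039 / 0.0176761 ≈ 0.7187

0.7187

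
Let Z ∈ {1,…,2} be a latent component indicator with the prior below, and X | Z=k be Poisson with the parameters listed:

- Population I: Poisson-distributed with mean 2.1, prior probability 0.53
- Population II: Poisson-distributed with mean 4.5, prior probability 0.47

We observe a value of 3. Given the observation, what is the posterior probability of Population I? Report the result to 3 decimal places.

0.558

Apply Bayes' rule: the posterior for each component is proportional to its prior times its likelihood at x.
Evaluate each component's likelihood at the observed value:
  p_I = e^(−2.1)·2.1^3/3! = 0.189011
  p_II = e^(−4.5)·4.5^3/3! = 0.168718
Multiply by the mixture weights:
  w_I·p_I = 0.53 × 0.189011 = 0.100176
  w_II·p_II = 0.47 × 0.168718 = 0.0792974
Normaliser: 0.100176 + 0.0792974 = 0.179473
So the posterior for Population I is 0.100176 / 0.179473 ≈ 0.558.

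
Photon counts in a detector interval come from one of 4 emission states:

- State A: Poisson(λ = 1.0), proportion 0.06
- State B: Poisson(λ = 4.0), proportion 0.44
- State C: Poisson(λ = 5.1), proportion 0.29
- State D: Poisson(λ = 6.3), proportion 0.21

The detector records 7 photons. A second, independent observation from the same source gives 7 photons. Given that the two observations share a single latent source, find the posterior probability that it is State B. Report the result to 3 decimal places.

0.168

P(component k | x) = w_k·f_k(x) / marginal(x), where marginal(x) = Σ_j w_j·f_j(x).
Since both observations come from the same component, the likelihood for component k is f_k(x₁)·f_k(x₂).
  L_A = [e^(−1.0)·1.0^7/7! = 7.2992e-05] × [7.2992e-05] = 5.32783e-09
  L_B = [e^(−4.0)·4.0^7/7! = 0.0595404] × [0.0595404] = 0.00354505
  L_C = [e^(−5.1)·5.1^7/7! = 0.108557] × [0.108557] = 0.0117847
  L_D = [e^(−6.3)·6.3^7/7! = 0.143515] × [0.143515] = 0.0205966
Weight by the priors:
  w_A·L_A = 0.06 × 5.32783e-09 = 3.1967e-10
  w_B·L_B = 0.44 × 0.00354505 = 0.00155982
  w_C·L_C = 0.29 × 0.0117847 = 0.00341756
  w_D·L_D = 0.21 × 0.0205966 = 0.00432529
Marginal: 3.1967e-10 + 0.00155982 + 0.00341756 + 0.00432529 = 0.00930267
So the posterior for State B is 0.00155982 / 0.00930267 ≈ 0.168.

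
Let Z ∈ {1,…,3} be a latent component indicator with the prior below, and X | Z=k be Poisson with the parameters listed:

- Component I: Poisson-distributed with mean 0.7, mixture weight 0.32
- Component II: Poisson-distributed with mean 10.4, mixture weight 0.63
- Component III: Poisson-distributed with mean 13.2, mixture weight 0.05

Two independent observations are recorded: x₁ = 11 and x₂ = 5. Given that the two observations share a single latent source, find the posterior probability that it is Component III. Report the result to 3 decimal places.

0.013

The responsibility of component k is w_k f_k(x) divided by Σ_j w_j f_j(x).
Since both observations come from the same component, the likelihood for component k is f_k(x₁)·f_k(x₂).
  f_I = [e^(−0.7)·0.7^11/11! = 2.4599e-10] × [0.000695509] = 1.71088e-13
  f_II = [e^(−10.4)·10.4^11/11! = 0.117368] × [0.0308548] = 0.00362136
  f_III = [e^(−13.2)·13.2^11/11! = 0.0982812] × [0.00618018] = 0.000607396
Weight by the priors:
  w_I·f_I = 0.32 × 1.71088e-13 = 5.47481e-14
  w_II·f_II = 0.63 × 0.00362136 = 0.00228145
  w_III·f_III = 0.05 × 0.000607396 = 3.03698e-05
Normaliser: 5.47481e-14 + 0.00228145 + 3.03698e-05 = 0.00231182
P(Component III | data) ≈ 0.013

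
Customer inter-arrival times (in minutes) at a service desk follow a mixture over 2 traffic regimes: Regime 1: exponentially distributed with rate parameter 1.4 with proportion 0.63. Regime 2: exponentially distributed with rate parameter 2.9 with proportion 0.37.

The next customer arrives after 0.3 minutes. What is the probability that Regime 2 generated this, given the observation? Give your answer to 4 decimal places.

0.4368

Posterior ∝ prior × likelihood, so P(k | x) ∝ π_k f_k(x); normalise over all components.
Evaluate each component's likelihood at the observed value:
  f_1 = 1.4·e^(−1.4·0.3) = 1.4·e^(−0.4200) = 0.919866
  f_2 = 2.9·e^(−2.9·0.3) = 2.9·e^(−0.8700) = 1.21496
Multiply by the mixture weights:
  π_1·f_1 = 0.63 × 0.919866 = 0.579515
  π_2·f_2 = 0.37 × 1.21496 = 0.449535
Evidence: 0.579515 + 0.449535 = 1.02905
P(Regime 2 | data) ≈ 0.4368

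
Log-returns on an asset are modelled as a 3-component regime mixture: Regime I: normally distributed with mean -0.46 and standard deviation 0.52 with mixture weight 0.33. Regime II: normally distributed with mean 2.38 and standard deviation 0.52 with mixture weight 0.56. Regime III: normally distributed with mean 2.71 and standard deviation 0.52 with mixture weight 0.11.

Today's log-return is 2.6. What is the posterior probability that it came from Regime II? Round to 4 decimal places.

0.8264

P(component k | x) = w_k·f_k(x) / marginal(x), where marginal(x) = Σ_j w_j·f_j(x).
Component likelihoods at x = 2.6:
  L_I = (1/(0.52·√(2π)))·exp(−(2.6−-0.46)²/(2·0.52²)) = 0.767197·exp(-17.31435) = 2.31943e-08
  L_II = (1/(0.52·√(2π)))·exp(−(2.6−2.38)²/(2·0.52²)) = 0.767197·exp(-0.08950) = 0.701518
  L_III = (1/(0.52·√(2π)))·exp(−(2.6−2.71)²/(2·0.52²)) = 0.767197·exp(-0.02237) = 0.750222
Weight by the priors:
  w_I·L_I = 0.33 × 2.31943e-08 = 7.6541e-09
  w_II·L_II = 0.56 × 0.701518 = 0.39285
  w_III·L_III = 0.11 × 0.750222 = 0.0825244
Sum: 7.6541e-09 + 0.39285 + 0.0825244 = 0.475374
P(Regime II | 2.6) ≈ 0.8264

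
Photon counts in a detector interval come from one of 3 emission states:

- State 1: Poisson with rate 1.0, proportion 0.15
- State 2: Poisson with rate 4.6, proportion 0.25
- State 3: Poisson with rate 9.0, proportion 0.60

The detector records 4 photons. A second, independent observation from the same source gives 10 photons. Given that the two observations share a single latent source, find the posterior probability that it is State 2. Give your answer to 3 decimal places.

0.187

Apply Bayes' rule: the posterior for each component is proportional to its prior times its likelihood at x.
Since both observations come from the same component, the likelihood for component k is f_k(x₁)·f_k(x₂).
  p_1 = [0.0153283] × [1.01378e-07] = 1.55395e-09
  p_2 = [0.187528] × [0.0117506] = 0.00220357
  p_3 = [0.0337372] × [0.11858] = 0.00400055
Weight by the priors:
  π_1·p_1 = 0.15 × 1.55395e-09 = 2.33092e-10
  π_2·p_2 = 0.25 × 0.00220357 = 0.000550892
  π_3·p_3 = 0.60 × 0.00400055 = 0.00240033
Sum: 2.33092e-10 + 0.000550892 + 0.00240033 = 0.00295122
P(State 2 | x) = 0.000550892 / 0.00295122 ≈ 0.187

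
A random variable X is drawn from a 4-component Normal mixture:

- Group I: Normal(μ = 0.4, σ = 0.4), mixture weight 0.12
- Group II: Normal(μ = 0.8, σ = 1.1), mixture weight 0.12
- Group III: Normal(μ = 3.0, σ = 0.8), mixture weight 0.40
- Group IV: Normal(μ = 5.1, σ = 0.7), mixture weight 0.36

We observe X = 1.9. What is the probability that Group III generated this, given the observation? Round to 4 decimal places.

By Bayes' theorem, P(k | x) = P(Z=k) f_k(x) / Σ_j P(Z=j) f_j(x).
Evaluate each component's likelihood at the observed value:
  L_I = (1/(0.4·√(2π)))·exp(−(1.9−0.4)²/(2·0.4²)) = 0.997356·exp(-7.03125) = 0.000881489
  L_II = (1/(1.1·√(2π)))·exp(−(1.9−0.8)²/(2·1.1²)) = 0.362675·exp(-0.50000) = 0.219973
  L_III = (1/(0.8·√(2π)))·exp(−(1.9−3.0)²/(2·0.8²)) = 0.498678·exp(-0.94531) = 0.193765
  L_IV = (1/(0.7·√(2π)))·exp(−(1.9−5.1)²/(2·0.7²)) = 0.569918·exp(-10.44898) = 1.6515e-05
Prior × likelihood for each component:
  P(Z=I)·L_I = 0.12 × 0.000881489 = 0.000105779
  P(Z=II)·L_II = 0.12 × 0.219973 = 0.0263968
  P(Z=III)·L_III = 0.40 × 0.193765 = 0.0775061
  P(Z=IV)·L_IV = 0.36 × 1.6515e-05 = 5.94539e-06
Marginal: 0.000105779 + 0.0263968 + 0.0775061 + 5.94539e-06 = 0.104015
Responsibility of Group III: 0.0775061 / 0.104015 ≈ 0.7451

0.7451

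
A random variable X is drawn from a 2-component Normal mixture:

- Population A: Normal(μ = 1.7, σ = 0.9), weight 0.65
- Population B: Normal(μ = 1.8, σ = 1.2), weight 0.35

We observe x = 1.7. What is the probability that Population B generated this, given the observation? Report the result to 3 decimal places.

0.287

By Bayes' theorem, P(k | x) = π_k f_k(x) / Σ_j π_j f_j(x).
Evaluate each component's likelihood at the observed value:
  L_A = (1/(0.9·√(2π)))·exp(−(1.7−1.7)²/(2·0.9²)) = 0.443269·exp(-0.00000) = 0.443269
  L_B = (1/(1.2·√(2π)))·exp(−(1.7−1.8)²/(2·1.2²)) = 0.332452·exp(-0.00347) = 0.3313
Weight by the priors:
  π_A·L_A = 0.65 × 0.443269 = 0.288125
  π_B·L_B = 0.35 × 0.3313 = 0.115955
Marginal: 0.288125 + 0.115955 = 0.40408
P(Population B | 1.7) = 0.115955 / 0.40408 ≈ 0.287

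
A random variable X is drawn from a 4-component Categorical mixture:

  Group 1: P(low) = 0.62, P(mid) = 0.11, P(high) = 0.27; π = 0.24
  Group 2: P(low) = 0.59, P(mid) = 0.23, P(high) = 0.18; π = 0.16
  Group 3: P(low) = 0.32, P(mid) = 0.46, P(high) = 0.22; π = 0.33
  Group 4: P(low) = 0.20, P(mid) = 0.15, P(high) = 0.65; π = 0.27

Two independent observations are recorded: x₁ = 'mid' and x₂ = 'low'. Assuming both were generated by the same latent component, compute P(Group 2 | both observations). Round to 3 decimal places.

The responsibility of component k is P(Z=k) f_k(x) divided by Σ_j P(Z=j) f_j(x).
Since both observations come from the same component, the likelihood for component k is f_k(x₁)·f_k(x₂).
  f_1 = [P(mid | comp) = 0.11] × [0.62] = 0.0682
  f_2 = [P(mid | comp) = 0.23] × [0.59] = 0.1357
  f_3 = [P(mid | comp) = 0.46] × [0.32] = 0.1472
  f_4 = [P(mid | comp) = 0.15] × [0.2] = 0.03
Multiply by the mixture weights:
  P(Z=1)·f_1 = 0.24 × 0.0682 = 0.016368
  P(Z=2)·f_2 = 0.16 × 0.1357 = 0.021712
  P(Z=3)·f_3 = 0.33 × 0.1472 = 0.048576
  P(Z=4)·f_4 = 0.27 × 0.03 = 0.0081
Marginal: 0.016368 + 0.021712 + 0.048576 + 0.0081 = 0.094756
P(Group 2 | x₁,x₂) = 0.021712 / 0.094756 ≈ 0.229

0.229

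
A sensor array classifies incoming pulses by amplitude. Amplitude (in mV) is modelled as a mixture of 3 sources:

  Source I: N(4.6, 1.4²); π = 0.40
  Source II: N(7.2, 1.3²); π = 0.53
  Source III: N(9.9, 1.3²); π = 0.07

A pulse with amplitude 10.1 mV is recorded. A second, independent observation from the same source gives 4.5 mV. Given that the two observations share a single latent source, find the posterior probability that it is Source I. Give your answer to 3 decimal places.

P(component k | x) = w_k·f_k(x) / marginal(x), where marginal(x) = Σ_j w_j·f_j(x).
Since both observations come from the same component, the likelihood for component k is f_k(x₁)·f_k(x₂).
  f_I = [(1/(1.4·√(2π)))·exp(−(10.1−4.6)²/(2·1.4²)) = 0.284959·exp(-7.71684) = 0.000126883] × [0.284233] = 3.60642e-05
  f_II = [(1/(1.3·√(2π)))·exp(−(10.1−7.2)²/(2·1.3²)) = 0.306879·exp(-2.48817) = 0.02549] × [0.0355041] = 0.000905
  f_III = [(1/(1.3·√(2π)))·exp(−(10.1−9.9)²/(2·1.3²)) = 0.306879·exp(-0.01183) = 0.303268] × [5.49811e-05] = 1.6674e-05
Multiply by the mixture weights:
  w_I·f_I = 0.40 × 3.60642e-05 = 1.44257e-05
  w_II·f_II = 0.53 × 0.000905 = 0.00047965
  w_III·f_III = 0.07 × 1.6674e-05 = 1.16718e-06
Normaliser: 1.44257e-05 + 0.00047965 + 1.16718e-06 = 0.000495243
So the posterior for Source I is 1.44257e-05 / 0.000495243 ≈ 0.029.

0.029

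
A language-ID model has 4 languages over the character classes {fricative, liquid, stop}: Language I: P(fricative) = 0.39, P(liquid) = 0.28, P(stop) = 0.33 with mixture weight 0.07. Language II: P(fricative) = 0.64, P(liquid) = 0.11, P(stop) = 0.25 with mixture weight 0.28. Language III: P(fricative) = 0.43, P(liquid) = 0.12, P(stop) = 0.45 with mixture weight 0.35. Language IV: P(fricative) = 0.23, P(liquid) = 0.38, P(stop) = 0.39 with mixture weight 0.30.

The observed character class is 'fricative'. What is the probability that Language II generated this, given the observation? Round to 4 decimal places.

0.4207

P(component k | x) = π_k·f_k(x) / marginal(x), where marginal(x) = Σ_j π_j·f_j(x).
Component likelihoods at x = 'fricative':
  f_I = P(fricative | comp) = 0.39
  f_II = P(fricative | comp) = 0.64
  f_III = P(fricative | comp) = 0.43
  f_IV = P(fricative | comp) = 0.23
Prior × likelihood for each component:
  π_I·f_I = 0.07 × 0.39 = 0.0273
  π_II·f_II = 0.28 × 0.64 = 0.1792
  π_III·f_III = 0.35 × 0.43 = 0.1505
  π_IV·f_IV = 0.30 × 0.23 = 0.069
Denominator: 0.0273 + 0.1792 + 0.1505 + 0.069 = 0.426
So the posterior for Language II is 0.1792 / 0.426 ≈ 0.4207.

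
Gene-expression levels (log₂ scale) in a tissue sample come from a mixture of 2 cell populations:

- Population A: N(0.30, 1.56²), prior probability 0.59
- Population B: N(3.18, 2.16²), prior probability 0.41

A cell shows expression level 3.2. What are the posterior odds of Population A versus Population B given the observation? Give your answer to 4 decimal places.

0.3540

Since P(k|x) ∝ P(Z=k) f_k(x), the posterior odds are P(Z=i) f_i(x) / (P(Z=j) f_j(x)).
Component likelihoods at x = 3.2:
  p_A = (1/(1.56·√(2π)))·exp(−(3.2−0.30)²/(2·1.56²)) = 0.255732·exp(-1.72789) = 0.045433
  p_B = (1/(2.16·√(2π)))·exp(−(3.2−3.18)²/(2·2.16²)) = 0.184696·exp(-0.00004) = 0.184688
Posterior odds = (P(Z=A)·p_A) / (P(Z=B)·p_B) = (0.59·0.045433) / (0.41·0.184688) = 0.0268055 / 0.0757219 ≈ 0.3540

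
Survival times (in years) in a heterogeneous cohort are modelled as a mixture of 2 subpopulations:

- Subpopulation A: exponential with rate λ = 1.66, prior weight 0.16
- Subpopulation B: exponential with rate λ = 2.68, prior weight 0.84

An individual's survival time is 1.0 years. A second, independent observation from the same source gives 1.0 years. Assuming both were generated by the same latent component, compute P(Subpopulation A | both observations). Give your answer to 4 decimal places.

The responsibility of component k is w_k f_k(x) divided by Σ_j w_j f_j(x).
Since both observations come from the same component, the likelihood for component k is f_k(x₁)·f_k(x₂).
  L_A = [1.66·e^(−1.66·1.0) = 1.66·e^(−1.6600) = 0.315631] × [0.315631] = 0.0996227
  L_B = [2.68·e^(−2.68·1.0) = 2.68·e^(−2.6800) = 0.183749] × [0.183749] = 0.0337638
Unnormalised posteriors:
  w_A·L_A = 0.16 × 0.0996227 = 0.0159396
  w_B·L_B = 0.84 × 0.0337638 = 0.0283616
Marginal: 0.0159396 + 0.0283616 = 0.0443012
P(Subpopulation A | data) ≈ 0.3598

0.3598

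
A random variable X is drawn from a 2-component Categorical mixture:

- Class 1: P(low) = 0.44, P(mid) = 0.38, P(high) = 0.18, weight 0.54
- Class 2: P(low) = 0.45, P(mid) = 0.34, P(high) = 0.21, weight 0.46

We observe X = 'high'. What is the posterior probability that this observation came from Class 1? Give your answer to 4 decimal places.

0.5015

The responsibility of component k is π_k f_k(x) divided by Σ_j π_j f_j(x).
Component likelihoods at x = 'high':
  f_1 = 0.18
  f_2 = 0.21
Multiply by the mixture weights:
  π_1·f_1 = 0.54 × 0.18 = 0.0972
  π_2·f_2 = 0.46 × 0.21 = 0.0966
Marginal: 0.0972 + 0.0966 = 0.1938
P(Class 1 | data) = 0.0972 / 0.1938 ≈ 0.5015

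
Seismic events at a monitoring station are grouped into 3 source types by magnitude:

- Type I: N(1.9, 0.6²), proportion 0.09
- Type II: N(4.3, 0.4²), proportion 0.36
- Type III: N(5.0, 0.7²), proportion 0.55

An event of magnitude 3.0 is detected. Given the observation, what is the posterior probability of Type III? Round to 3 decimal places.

0.290

P(component k | x) = π_k·f_k(x) / marginal(x), where marginal(x) = Σ_j π_j·f_j(x).
Evaluate each component's likelihood at the observed value:
  L_I = (1/(0.6·√(2π)))·exp(−(3.0−1.9)²/(2·0.6²)) = 0.664904·exp(-1.68056) = 0.123852
  L_II = (1/(0.4·√(2π)))·exp(−(3.0−4.3)²/(2·0.4²)) = 0.997356·exp(-5.28125) = 0.00507262
  L_III = (1/(0.7·√(2π)))·exp(−(3.0−5.0)²/(2·0.7²)) = 0.569918·exp(-4.08163) = 0.00962014
Weight by the priors:
  π_I·L_I = 0.09 × 0.123852 = 0.0111467
  π_II·L_II = 0.36 × 0.00507262 = 0.00182614
  π_III·L_III = 0.55 × 0.00962014 = 0.00529108
Normaliser: 0.0111467 + 0.00182614 + 0.00529108 = 0.0182639
So the posterior for Type III is 0.00529108 / 0.0182639 ≈ 0.290.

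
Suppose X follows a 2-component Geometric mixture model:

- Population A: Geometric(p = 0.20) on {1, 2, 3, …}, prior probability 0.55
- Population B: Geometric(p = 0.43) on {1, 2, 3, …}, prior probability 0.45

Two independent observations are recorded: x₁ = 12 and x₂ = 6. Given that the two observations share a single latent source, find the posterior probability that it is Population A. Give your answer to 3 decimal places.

0.984

Apply Bayes' rule: the posterior for each component is proportional to its prior times its likelihood at x.
Since both observations come from the same component, the likelihood for component k is f_k(x₁)·f_k(x₂).
  f_A = [0.20·(1−0.20)^11 = 0.20·0.0858993 = 0.0171799] × [0.065536] = 0.0011259
  f_B = [0.43·(1−0.43)^11 = 0.43·0.00206359 = 0.000887344] × [0.0258728] = 2.2958e-05
Multiply by the mixture weights:
  P(Z=A)·f_A = 0.55 × 0.0011259 = 0.000619245
  P(Z=B)·f_B = 0.45 × 2.2958e-05 = 1.03311e-05
Sum: 0.000619245 + 1.03311e-05 = 0.000629576
Responsibility of Population A: 0.000619245 / 0.000629576 ≈ 0.984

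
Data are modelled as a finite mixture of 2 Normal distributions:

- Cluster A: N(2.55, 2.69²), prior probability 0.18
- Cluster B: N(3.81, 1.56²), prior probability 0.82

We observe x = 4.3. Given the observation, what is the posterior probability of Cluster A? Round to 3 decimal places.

The responsibility of component k is w_k f_k(x) divided by Σ_j w_j f_j(x).
Evaluate each component's likelihood at the observed value:
  L_A = 0.120021
  L_B = 0.243423
Unnormalised posteriors:
  w_A·L_A = 0.18 × 0.120021 = 0.0216037
  w_B·L_B = 0.82 × 0.243423 = 0.199607
Evidence: 0.0216037 + 0.199607 = 0.221211
Responsibility of Cluster A: 0.0216037 / 0.221211 ≈ 0.098

0.098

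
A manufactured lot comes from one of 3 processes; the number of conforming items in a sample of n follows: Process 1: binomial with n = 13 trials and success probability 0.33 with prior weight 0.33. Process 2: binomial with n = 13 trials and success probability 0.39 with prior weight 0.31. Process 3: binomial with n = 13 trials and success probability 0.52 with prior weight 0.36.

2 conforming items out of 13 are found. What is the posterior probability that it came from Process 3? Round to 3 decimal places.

The responsibility of component k is w_k f_k(x) divided by Σ_j w_j f_j(x).
Binomial probabilities:
  p_1 = 0.10374
  p_2 = 0.051624
  p_3 = 0.00657287
Prior × likelihood for each component:
  w_1·p_1 = 0.33 × 0.10374 = 0.0342341
  w_2·p_2 = 0.31 × 0.051624 = 0.0160035
  w_3·p_3 = 0.36 × 0.00657287 = 0.00236623
Sum: 0.0342341 + 0.0160035 + 0.00236623 = 0.0526038
So the posterior for Process 3 is 0.00236623 / 0.0526038 ≈ 0.045.

0.045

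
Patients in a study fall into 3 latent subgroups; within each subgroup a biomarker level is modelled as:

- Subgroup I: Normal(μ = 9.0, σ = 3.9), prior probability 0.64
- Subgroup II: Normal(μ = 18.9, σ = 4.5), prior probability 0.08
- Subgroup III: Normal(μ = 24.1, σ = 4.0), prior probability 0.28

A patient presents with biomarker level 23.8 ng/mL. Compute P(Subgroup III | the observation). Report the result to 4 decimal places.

Apply Bayes' rule: the posterior for each component is proportional to its prior times its likelihood at x.
Evaluate each component's likelihood at the observed value:
  p_I = (1/(3.9·√(2π)))·exp(−(23.8−9.0)²/(2·3.9²)) = 0.102293·exp(-7.20053) = 7.63303e-05
  p_II = (1/(4.5·√(2π)))·exp(−(23.8−18.9)²/(2·4.5²)) = 0.088654·exp(-0.59284) = 0.0490039
  p_III = (1/(4.0·√(2π)))·exp(−(23.8−24.1)²/(2·4.0²)) = 0.099736·exp(-0.00281) = 0.0994555
Unnormalised posteriors:
  π_I·p_I = 0.64 × 7.63303e-05 = 4.88514e-05
  π_II·p_II = 0.08 × 0.0490039 = 0.00392031
  π_III·p_III = 0.28 × 0.0994555 = 0.0278475
Evidence: 4.88514e-05 + 0.00392031 + 0.0278475 = 0.0318167
P(Subgroup III | 23.8 ng/mL) ≈ 0.8752

0.8752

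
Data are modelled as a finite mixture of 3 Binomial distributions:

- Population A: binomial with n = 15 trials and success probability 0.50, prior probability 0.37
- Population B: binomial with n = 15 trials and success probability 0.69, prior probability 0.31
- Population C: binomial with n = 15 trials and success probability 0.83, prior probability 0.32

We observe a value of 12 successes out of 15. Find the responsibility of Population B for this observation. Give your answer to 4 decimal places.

By Bayes' theorem, P(k | x) = w_k f_k(x) / Σ_j w_j f_j(x).
Evaluate each component's likelihood at the observed value:
  f_A = 0.0138855
  f_B = 0.157865
  f_C = 0.238944
Prior × likelihood for each component:
  w_A·f_A = 0.37 × 0.0138855 = 0.00513763
  w_B·f_B = 0.31 × 0.157865 = 0.0489381
  w_C·f_C = 0.32 × 0.238944 = 0.0764619
Evidence: 0.00513763 + 0.0489381 + 0.0764619 = 0.130538
So the posterior for Population B is 0.0489381 / 0.130538 ≈ 0.3749.

0.3749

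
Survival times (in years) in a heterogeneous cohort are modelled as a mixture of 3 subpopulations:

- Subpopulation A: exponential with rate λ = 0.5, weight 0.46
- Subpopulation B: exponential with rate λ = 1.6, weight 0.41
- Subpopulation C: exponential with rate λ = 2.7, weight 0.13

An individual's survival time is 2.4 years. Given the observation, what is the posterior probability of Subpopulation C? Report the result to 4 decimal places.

Apply Bayes' rule: the posterior for each component is proportional to its prior times its likelihood at x.
Evaluate each component's likelihood at the observed value:
  p_A = 0.150597
  p_B = 0.0343898
  p_C = 0.00414129
Multiply by the mixture weights:
  P(Z=A)·p_A = 0.46 × 0.150597 = 0.0692747
  P(Z=B)·p_B = 0.41 × 0.0343898 = 0.0140998
  P(Z=C)·p_C = 0.13 × 0.00414129 = 0.000538368
Denominator: 0.0692747 + 0.0140998 + 0.000538368 = 0.0839128
Responsibility of Subpopulation C: 0.000538368 / 0.0839128 ≈ 0.0064

0.0064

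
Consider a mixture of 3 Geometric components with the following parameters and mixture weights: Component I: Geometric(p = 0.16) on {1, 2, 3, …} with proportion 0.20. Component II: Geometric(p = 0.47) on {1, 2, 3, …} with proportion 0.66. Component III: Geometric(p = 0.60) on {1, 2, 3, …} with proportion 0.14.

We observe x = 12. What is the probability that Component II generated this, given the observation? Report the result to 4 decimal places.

Posterior ∝ prior × likelihood, so P(k | x) ∝ w_k f_k(x); normalise over all components.
Evaluate each component's likelihood at the observed value:
  L_I = 0.16·(1−0.16)^11 = 0.16·0.146917 = 0.0235067
  L_II = 0.47·(1−0.47)^11 = 0.47·0.000926904 = 0.000435645
  L_III = 0.60·(1−0.60)^11 = 0.60·4.1943e-05 = 2.51658e-05
Unnormalised posteriors:
  w_I·L_I = 0.20 × 0.0235067 = 0.00470135
  w_II·L_II = 0.66 × 0.000435645 = 0.000287525
  w_III·L_III = 0.14 × 2.51658e-05 = 3.52322e-06
Sum: 0.00470135 + 0.000287525 + 3.52322e-06 = 0.00499239
P(Component II | the observation) ≈ 0.0576

0.0576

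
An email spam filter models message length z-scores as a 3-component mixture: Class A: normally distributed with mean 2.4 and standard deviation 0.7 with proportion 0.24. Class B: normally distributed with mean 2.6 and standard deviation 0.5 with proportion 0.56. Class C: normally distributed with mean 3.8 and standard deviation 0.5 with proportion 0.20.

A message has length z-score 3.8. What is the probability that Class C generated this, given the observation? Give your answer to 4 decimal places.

The responsibility of component k is π_k f_k(x) divided by Σ_j π_j f_j(x).
Evaluate each component's likelihood at the observed value:
  p_A = 0.07713
  p_B = 0.0447891
  p_C = 0.797885
Multiply by the mixture weights:
  π_A·p_A = 0.24 × 0.07713 = 0.0185112
  π_B·p_B = 0.56 × 0.0447891 = 0.0250819
  π_C·p_C = 0.20 × 0.797885 = 0.159577
Normaliser: 0.0185112 + 0.0250819 + 0.159577 = 0.20317
So the posterior for Class C is 0.159577 / 0.20317 ≈ 0.7854.

0.7854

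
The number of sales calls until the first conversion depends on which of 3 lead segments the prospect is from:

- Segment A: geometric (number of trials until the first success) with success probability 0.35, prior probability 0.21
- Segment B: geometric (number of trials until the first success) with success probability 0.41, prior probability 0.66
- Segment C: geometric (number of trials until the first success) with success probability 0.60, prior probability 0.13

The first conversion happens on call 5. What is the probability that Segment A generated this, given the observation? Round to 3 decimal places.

P(component k | x) = w_k·f_k(x) / marginal(x), where marginal(x) = Σ_j w_j·f_j(x).
Component likelihoods at x = 5:
  L_A = 0.0624772
  L_B = 0.0496812
  L_C = 0.01536
Multiply by the mixture weights:
  w_A·L_A = 0.21 × 0.0624772 = 0.0131202
  w_B·L_B = 0.66 × 0.0496812 = 0.0327896
  w_C·L_C = 0.13 × 0.01536 = 0.0019968
Denominator: 0.0131202 + 0.0327896 + 0.0019968 = 0.0479066
P(Segment A | the observation) = 0.0131202 / 0.0479066 ≈ 0.274

0.274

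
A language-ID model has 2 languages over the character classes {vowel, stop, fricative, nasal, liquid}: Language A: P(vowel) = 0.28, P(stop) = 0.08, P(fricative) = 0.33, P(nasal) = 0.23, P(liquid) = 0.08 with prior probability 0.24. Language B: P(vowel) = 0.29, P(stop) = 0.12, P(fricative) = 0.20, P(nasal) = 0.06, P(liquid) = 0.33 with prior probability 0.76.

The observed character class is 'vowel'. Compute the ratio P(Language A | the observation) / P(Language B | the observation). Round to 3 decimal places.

0.305

Only the two components matter; the odds are (π_i f_i(x)) / (π_j f_j(x)).
Component likelihoods at x = 'vowel':
  f_A = 0.28
  f_B = 0.29
Posterior odds = (π_A·f_A) / (π_B·f_B) = (0.24·0.28) / (0.76·0.29) = 0.0672 / 0.2204 ≈ 0.305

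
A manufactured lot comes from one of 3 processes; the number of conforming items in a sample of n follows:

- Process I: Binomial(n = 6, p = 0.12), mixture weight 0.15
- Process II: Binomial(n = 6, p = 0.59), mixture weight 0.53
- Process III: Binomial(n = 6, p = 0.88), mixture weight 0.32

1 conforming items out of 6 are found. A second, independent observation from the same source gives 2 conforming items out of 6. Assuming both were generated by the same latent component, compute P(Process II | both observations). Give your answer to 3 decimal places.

By Bayes' theorem, P(k | x) = P(Z=k) f_k(x) / Σ_j P(Z=j) f_j(x).
Since both observations come from the same component, the likelihood for component k is f_k(x₁)·f_k(x₂).
  f_I = [C(6,1)·0.12^1·0.88^5 = 6·0.12·0.527732 = 0.379967] × [0.129534] = 0.0492187
  f_II = [C(6,1)·0.59^1·0.41^5 = 6·0.59·0.0115856 = 0.0410131] × [0.147547] = 0.00605136
  f_III = [C(6,1)·0.88^1·0.12^5 = 6·0.88·2.48832e-05 = 0.000131383] × [0.00240869] = 3.16462e-07
Prior × likelihood for each component:
  P(Z=I)·f_I = 0.15 × 0.0492187 = 0.00738281
  P(Z=II)·f_II = 0.53 × 0.00605136 = 0.00320722
  P(Z=III)·f_III = 0.32 × 3.16462e-07 = 1.01268e-07
Evidence: 0.00738281 + 0.00320722 + 1.01268e-07 = 0.0105901
P(Process II | x₁, x₂) ≈ 0.303

0.303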